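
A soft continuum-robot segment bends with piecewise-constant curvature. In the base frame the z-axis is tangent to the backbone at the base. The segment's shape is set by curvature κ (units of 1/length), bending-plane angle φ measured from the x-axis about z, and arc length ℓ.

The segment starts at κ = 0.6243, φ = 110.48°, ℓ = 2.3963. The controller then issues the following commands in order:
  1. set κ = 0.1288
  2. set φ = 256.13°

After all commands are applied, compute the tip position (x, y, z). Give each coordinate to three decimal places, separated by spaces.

initial: κ=0.6243, φ=110.48°, ℓ=2.3963
cmd 1: set κ=0.1288 → (κ,φ,ℓ)=(0.1288,110.48°,2.3963) → tip=(-0.1284,0.3437,2.3584)
cmd 2: set φ=256.13° → (κ,φ,ℓ)=(0.1288,256.13°,2.3963) → tip=(-0.0879,-0.3562,2.3584)

-0.088 -0.356 2.358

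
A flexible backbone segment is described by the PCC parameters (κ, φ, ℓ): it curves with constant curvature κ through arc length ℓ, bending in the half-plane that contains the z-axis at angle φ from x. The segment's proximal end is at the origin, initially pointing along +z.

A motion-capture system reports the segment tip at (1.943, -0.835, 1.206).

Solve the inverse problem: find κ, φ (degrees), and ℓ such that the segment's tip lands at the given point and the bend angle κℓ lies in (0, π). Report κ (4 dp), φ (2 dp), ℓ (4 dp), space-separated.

0.7136 336.74 2.9498

ρ = √(x²+y²) = √(1.943² + -0.835²) = 2.11482
φ = atan2(y, x) mod 360° = atan2(-0.835, 1.943) = 336.7445°
|p|² = ρ² + z² = 2.11482² + 1.206² = 5.92691
κ = 2ρ / |p|² = 2×2.11482 / 5.92691 = 0.71363
θ = 2·atan2(ρ, z) = 2·atan2(2.11482, 1.206) = 2.10506 rad
ℓ = θ/κ = 2.10506/0.71363 = 2.94978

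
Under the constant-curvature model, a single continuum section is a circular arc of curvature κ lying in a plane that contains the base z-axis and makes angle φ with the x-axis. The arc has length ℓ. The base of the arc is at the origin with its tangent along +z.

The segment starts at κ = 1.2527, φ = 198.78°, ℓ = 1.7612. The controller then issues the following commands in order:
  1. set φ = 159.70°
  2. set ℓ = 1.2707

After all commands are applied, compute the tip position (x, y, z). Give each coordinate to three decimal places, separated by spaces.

-0.764 0.283 0.798

initial: κ=1.2527, φ=198.78°, ℓ=1.7612
cmd 1: set φ=159.70° → (κ,φ,ℓ)=(1.2527,159.70°,1.7612) → tip=(-1.1931,0.4413,0.6425)
cmd 2: set ℓ=1.2707 → (κ,φ,ℓ)=(1.2527,159.70°,1.2707) → tip=(-0.7644,0.2828,0.7981)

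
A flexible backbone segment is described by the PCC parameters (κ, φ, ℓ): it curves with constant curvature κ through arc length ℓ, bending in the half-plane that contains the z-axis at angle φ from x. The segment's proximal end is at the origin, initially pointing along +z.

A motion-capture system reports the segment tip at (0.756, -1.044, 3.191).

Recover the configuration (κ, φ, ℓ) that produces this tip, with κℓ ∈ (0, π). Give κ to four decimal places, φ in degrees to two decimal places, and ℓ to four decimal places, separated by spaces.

0.2177 305.91 3.5275

ρ = √(x²+y²) = √(0.756² + -1.044²) = 1.28898
φ = atan2(y, x) mod 360° = atan2(-1.044, 0.756) = 305.9097°
|p|² = ρ² + z² = 1.28898² + 3.191² = 11.84395
κ = 2ρ / |p|² = 2×1.28898 / 11.84395 = 0.21766
θ = 2·atan2(ρ, z) = 2·atan2(1.28898, 3.191) = 0.76780 rad
ℓ = θ/κ = 0.76780/0.21766 = 3.52752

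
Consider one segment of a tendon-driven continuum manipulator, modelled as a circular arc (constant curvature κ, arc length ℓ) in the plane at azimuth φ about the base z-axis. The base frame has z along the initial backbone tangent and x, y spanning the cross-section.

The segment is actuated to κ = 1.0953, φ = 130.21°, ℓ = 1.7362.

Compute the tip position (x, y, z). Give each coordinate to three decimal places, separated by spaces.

θ = κ·ℓ = 1.0953 × 1.7362 = 1.90166 rad
ρ = (1 − cos θ)/κ = (1 − -0.32486)/1.0953 = 1.20959
z = sin θ / κ = 0.94576/1.0953 = 0.86347
x = ρ cos φ = 1.20959 × cos(130.21°) = -0.78090
y = ρ sin φ = 1.20959 × sin(130.21°) = 0.92374

-0.781 0.924 0.863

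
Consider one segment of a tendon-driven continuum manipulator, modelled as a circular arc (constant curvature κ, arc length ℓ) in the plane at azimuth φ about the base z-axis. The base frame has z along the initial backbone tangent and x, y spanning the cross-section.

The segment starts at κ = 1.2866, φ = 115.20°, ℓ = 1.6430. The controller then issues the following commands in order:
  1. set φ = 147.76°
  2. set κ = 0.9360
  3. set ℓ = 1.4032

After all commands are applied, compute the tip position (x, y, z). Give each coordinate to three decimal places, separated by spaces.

initial: κ=1.2866, φ=115.20°, ℓ=1.6430
cmd 1: set φ=147.76° → (κ,φ,ℓ)=(1.2866,147.76°,1.6430) → tip=(-0.9971,0.6289,0.6654)
cmd 2: set κ=0.9360 → (κ,φ,ℓ)=(0.9360,147.76°,1.6430) → tip=(-0.8739,0.5512,1.0678)
cmd 3: set ℓ=1.4032 → (κ,φ,ℓ)=(0.9360,147.76°,1.4032) → tip=(-0.6736,0.4249,1.0332)

-0.674 0.425 1.033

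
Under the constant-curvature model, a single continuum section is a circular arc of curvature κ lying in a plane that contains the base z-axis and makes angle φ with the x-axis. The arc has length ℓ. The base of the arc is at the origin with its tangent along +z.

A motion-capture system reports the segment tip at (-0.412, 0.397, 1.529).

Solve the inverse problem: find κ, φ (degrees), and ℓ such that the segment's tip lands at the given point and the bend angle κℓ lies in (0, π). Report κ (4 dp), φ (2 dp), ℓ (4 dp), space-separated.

0.4293 136.06 1.6680

ρ = √(x²+y²) = √(-0.412² + 0.397²) = 0.57215
φ = atan2(y, x) mod 360° = atan2(0.397, -0.412) = 136.0622°
|p|² = ρ² + z² = 0.57215² + 1.529² = 2.66519
κ = 2ρ / |p|² = 2×0.57215 / 2.66519 = 0.42935
θ = 2·atan2(ρ, z) = 2·atan2(0.57215, 1.529) = 0.71613 rad
ℓ = θ/κ = 0.71613/0.42935 = 1.66796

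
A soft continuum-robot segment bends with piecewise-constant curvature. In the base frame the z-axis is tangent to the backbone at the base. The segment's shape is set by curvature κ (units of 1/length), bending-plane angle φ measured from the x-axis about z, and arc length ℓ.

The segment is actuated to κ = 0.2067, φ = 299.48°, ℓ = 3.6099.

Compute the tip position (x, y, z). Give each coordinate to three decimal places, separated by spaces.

0.633 -1.119 3.284

θ = κ·ℓ = 0.2067 × 3.6099 = 0.74617 rad
ρ = (1 − cos θ)/κ = (1 − 0.73430)/0.2067 = 1.28545
z = sin θ / κ = 0.67883/0.2067 = 3.28413
x = ρ cos φ = 1.28545 × cos(299.48°) = 0.63260
y = ρ sin φ = 1.28545 × sin(299.48°) = -1.11902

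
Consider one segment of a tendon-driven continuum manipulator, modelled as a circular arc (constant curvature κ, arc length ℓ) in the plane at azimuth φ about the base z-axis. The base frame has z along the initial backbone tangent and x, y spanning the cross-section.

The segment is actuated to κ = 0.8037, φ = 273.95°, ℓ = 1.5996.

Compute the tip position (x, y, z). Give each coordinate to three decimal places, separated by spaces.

0.062 -0.892 1.194

θ = κ·ℓ = 0.8037 × 1.5996 = 1.28560 rad
ρ = (1 − cos θ)/κ = (1 − 0.28135)/0.8037 = 0.89418
z = sin θ / κ = 0.95961/0.8037 = 1.19399
x = ρ cos φ = 0.89418 × cos(273.95°) = 0.06160
y = ρ sin φ = 0.89418 × sin(273.95°) = -0.89206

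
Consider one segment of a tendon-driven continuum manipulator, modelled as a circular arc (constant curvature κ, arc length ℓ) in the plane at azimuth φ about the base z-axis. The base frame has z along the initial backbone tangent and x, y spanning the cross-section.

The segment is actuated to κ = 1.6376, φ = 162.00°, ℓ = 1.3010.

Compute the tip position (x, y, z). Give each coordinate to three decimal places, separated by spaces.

-0.889 0.289 0.517

θ = κ·ℓ = 1.6376 × 1.3010 = 2.13052 rad
ρ = (1 − cos θ)/κ = (1 − -0.53095)/1.6376 = 0.93487
z = sin θ / κ = 0.84740/1.6376 = 0.51747
x = ρ cos φ = 0.93487 × cos(162.00°) = -0.88912
y = ρ sin φ = 0.93487 × sin(162.00°) = 0.28889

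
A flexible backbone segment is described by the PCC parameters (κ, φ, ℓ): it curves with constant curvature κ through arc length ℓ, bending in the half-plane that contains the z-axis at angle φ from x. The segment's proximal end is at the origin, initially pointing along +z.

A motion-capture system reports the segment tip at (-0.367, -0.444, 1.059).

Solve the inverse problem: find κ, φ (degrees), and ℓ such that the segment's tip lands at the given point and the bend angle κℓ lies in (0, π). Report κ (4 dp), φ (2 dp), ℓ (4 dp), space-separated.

ρ = √(x²+y²) = √(-0.367² + -0.444²) = 0.57604
φ = atan2(y, x) mod 360° = atan2(-0.444, -0.367) = 230.4237°
|p|² = ρ² + z² = 0.57604² + 1.059² = 1.45331
κ = 2ρ / |p|² = 2×0.57604 / 1.45331 = 0.79273
θ = 2·atan2(ρ, z) = 2·atan2(0.57604, 1.059) = 0.99637 rad
ℓ = θ/κ = 0.99637/0.79273 = 1.25688

0.7927 230.42 1.2569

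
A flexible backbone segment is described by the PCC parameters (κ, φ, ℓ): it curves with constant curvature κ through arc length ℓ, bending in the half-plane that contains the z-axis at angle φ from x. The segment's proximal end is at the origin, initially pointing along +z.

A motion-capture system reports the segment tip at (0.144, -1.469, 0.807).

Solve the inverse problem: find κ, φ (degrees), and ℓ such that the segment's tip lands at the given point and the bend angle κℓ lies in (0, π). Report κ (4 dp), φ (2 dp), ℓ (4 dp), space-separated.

ρ = √(x²+y²) = √(0.144² + -1.469²) = 1.47604
φ = atan2(y, x) mod 360° = atan2(-1.469, 0.144) = 275.5986°
|p|² = ρ² + z² = 1.47604² + 0.807² = 2.82995
κ = 2ρ / |p|² = 2×1.47604 / 2.82995 = 1.04316
θ = 2·atan2(ρ, z) = 2·atan2(1.47604, 0.807) = 2.14093 rad
ℓ = θ/κ = 2.14093/1.04316 = 2.05235

1.0432 275.60 2.0524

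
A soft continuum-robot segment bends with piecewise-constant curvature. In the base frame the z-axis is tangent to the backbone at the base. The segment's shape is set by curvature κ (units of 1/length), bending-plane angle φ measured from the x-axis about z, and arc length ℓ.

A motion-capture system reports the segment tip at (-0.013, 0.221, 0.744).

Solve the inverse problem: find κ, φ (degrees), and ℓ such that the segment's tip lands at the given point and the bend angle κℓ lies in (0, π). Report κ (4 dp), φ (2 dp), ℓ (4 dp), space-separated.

ρ = √(x²+y²) = √(-0.013² + 0.221²) = 0.22138
φ = atan2(y, x) mod 360° = atan2(0.221, -0.013) = 93.3665°
|p|² = ρ² + z² = 0.22138² + 0.744² = 0.60255
κ = 2ρ / |p|² = 2×0.22138 / 0.60255 = 0.73482
θ = 2·atan2(ρ, z) = 2·atan2(0.22138, 0.744) = 0.57843 rad
ℓ = θ/κ = 0.57843/0.73482 = 0.78717

0.7348 93.37 0.7872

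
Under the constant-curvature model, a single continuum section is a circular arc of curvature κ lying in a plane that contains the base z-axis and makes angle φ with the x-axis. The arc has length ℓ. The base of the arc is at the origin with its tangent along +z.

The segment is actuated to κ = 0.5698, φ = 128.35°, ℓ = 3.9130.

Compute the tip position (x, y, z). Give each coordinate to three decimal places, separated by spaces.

θ = κ·ℓ = 0.5698 × 3.9130 = 2.22963 rad
ρ = (1 − cos θ)/κ = (1 − -0.61219)/0.5698 = 2.82940
z = sin θ / κ = 0.79071/0.5698 = 1.38769
x = ρ cos φ = 2.82940 × cos(128.35°) = -1.75554
y = ρ sin φ = 2.82940 × sin(128.35°) = 2.21892

-1.756 2.219 1.388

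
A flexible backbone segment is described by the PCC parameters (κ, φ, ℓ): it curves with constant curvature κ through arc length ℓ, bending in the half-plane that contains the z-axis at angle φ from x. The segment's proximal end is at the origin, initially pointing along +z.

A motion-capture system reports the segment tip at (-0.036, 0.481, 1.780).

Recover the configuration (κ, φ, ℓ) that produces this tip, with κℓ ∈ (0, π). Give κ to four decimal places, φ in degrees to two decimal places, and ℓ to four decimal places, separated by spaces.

ρ = √(x²+y²) = √(-0.036² + 0.481²) = 0.48235
φ = atan2(y, x) mod 360° = atan2(0.481, -0.036) = 94.2803°
|p|² = ρ² + z² = 0.48235² + 1.780² = 3.40106
κ = 2ρ / |p|² = 2×0.48235 / 3.40106 = 0.28364
θ = 2·atan2(ρ, z) = 2·atan2(0.48235, 1.780) = 0.52925 rad
ℓ = θ/κ = 0.52925/0.28364 = 1.86590

0.2836 94.28 1.8659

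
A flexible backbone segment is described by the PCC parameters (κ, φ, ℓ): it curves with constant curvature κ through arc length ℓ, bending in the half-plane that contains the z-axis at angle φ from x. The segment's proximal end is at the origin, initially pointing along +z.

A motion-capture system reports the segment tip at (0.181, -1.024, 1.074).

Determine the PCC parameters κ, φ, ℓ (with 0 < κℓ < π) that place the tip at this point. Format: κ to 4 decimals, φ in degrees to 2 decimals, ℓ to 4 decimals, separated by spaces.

0.9306 280.02 1.6532

ρ = √(x²+y²) = √(0.181² + -1.024²) = 1.03987
φ = atan2(y, x) mod 360° = atan2(-1.024, 0.181) = 280.0239°
|p|² = ρ² + z² = 1.03987² + 1.074² = 2.23481
κ = 2ρ / |p|² = 2×1.03987 / 2.23481 = 0.93061
θ = 2·atan2(ρ, z) = 2·atan2(1.03987, 1.074) = 1.53851 rad
ℓ = θ/κ = 1.53851/0.93061 = 1.65322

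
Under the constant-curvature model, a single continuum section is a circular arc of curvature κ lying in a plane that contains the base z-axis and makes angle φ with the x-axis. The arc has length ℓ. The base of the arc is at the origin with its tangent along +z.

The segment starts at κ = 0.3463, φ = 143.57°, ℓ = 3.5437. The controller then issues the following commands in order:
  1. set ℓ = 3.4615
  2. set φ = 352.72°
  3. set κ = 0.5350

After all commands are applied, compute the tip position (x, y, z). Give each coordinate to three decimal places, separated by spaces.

2.368 -0.303 1.796

initial: κ=0.3463, φ=143.57°, ℓ=3.5437
cmd 1: set ℓ=3.4615 → (κ,φ,ℓ)=(0.3463,143.57°,3.4615) → tip=(-1.4787,1.0914,2.6901)
cmd 2: set φ=352.72° → (κ,φ,ℓ)=(0.3463,352.72°,3.4615) → tip=(1.8230,-0.2329,2.6901)
cmd 3: set κ=0.5350 → (κ,φ,ℓ)=(0.5350,352.72°,3.4615) → tip=(2.3685,-0.3026,1.7958)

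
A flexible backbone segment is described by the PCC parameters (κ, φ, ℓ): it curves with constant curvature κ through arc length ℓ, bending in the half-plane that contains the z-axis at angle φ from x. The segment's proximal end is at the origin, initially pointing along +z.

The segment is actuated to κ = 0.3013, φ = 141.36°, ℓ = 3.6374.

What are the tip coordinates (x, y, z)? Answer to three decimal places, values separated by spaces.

θ = κ·ℓ = 0.3013 × 3.6374 = 1.09595 rad
ρ = (1 − cos θ)/κ = (1 − 0.45720)/0.3013 = 1.80152
z = sin θ / κ = 0.88936/0.3013 = 2.95175
x = ρ cos φ = 1.80152 × cos(141.36°) = -1.40714
y = ρ sin φ = 1.80152 × sin(141.36°) = 1.12491

-1.407 1.125 2.952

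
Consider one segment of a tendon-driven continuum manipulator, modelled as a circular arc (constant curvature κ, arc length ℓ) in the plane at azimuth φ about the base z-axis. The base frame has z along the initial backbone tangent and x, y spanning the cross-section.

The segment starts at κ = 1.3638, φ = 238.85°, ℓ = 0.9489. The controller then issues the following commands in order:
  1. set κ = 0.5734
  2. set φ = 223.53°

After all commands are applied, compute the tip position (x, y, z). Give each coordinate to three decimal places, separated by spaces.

-0.183 -0.173 0.903

initial: κ=1.3638, φ=238.85°, ℓ=0.9489
cmd 1: set κ=0.5734 → (κ,φ,ℓ)=(0.5734,238.85°,0.9489) → tip=(-0.1303,-0.2155,0.9028)
cmd 2: set φ=223.53° → (κ,φ,ℓ)=(0.5734,223.53°,0.9489) → tip=(-0.1826,-0.1735,0.9028)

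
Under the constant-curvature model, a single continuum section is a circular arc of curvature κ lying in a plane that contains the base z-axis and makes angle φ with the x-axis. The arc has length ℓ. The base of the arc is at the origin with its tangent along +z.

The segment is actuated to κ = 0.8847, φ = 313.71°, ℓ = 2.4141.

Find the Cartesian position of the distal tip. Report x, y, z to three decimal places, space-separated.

θ = κ·ℓ = 0.8847 × 2.4141 = 2.13575 rad
ρ = (1 − cos θ)/κ = (1 − -0.53538)/0.8847 = 1.73548
z = sin θ / κ = 0.84461/0.8847 = 0.95469
x = ρ cos φ = 1.73548 × cos(313.71°) = 1.19923
y = ρ sin φ = 1.73548 × sin(313.71°) = -1.25449

1.199 -1.254 0.955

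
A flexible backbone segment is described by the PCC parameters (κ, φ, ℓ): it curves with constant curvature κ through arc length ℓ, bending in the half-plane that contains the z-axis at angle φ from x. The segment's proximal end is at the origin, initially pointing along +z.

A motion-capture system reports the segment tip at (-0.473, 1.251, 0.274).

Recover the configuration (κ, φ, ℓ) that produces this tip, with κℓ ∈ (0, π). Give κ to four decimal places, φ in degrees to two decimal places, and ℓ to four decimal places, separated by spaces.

1.4352 110.71 1.9074

ρ = √(x²+y²) = √(-0.473² + 1.251²) = 1.33743
φ = atan2(y, x) mod 360° = atan2(1.251, -0.473) = 110.7115°
|p|² = ρ² + z² = 1.33743² + 0.274² = 1.86381
κ = 2ρ / |p|² = 2×1.33743 / 1.86381 = 1.43516
θ = 2·atan2(ρ, z) = 2·atan2(1.33743, 0.274) = 2.73745 rad
ℓ = θ/κ = 2.73745/1.43516 = 1.90741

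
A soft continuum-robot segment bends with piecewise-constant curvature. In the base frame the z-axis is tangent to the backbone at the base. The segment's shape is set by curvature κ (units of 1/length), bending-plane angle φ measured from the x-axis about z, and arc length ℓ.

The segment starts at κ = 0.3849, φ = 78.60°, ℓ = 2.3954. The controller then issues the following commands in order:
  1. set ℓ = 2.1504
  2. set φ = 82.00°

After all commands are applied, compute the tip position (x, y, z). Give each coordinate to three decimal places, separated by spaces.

initial: κ=0.3849, φ=78.60°, ℓ=2.3954
cmd 1: set ℓ=2.1504 → (κ,φ,ℓ)=(0.3849,78.60°,2.1504) → tip=(0.1661,0.8237,1.9131)
cmd 2: set φ=82.00° → (κ,φ,ℓ)=(0.3849,82.00°,2.1504) → tip=(0.1169,0.8321,1.9131)

0.117 0.832 1.913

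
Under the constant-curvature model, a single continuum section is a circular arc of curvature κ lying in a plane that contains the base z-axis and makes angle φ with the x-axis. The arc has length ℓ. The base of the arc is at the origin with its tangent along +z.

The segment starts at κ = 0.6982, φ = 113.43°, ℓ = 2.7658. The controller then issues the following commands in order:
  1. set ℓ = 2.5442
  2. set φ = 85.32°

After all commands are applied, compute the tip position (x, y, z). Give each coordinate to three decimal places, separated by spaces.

0.141 1.719 1.402

initial: κ=0.6982, φ=113.43°, ℓ=2.7658
cmd 1: set ℓ=2.5442 → (κ,φ,ℓ)=(0.6982,113.43°,2.5442) → tip=(-0.6858,1.5824,1.4021)
cmd 2: set φ=85.32° → (κ,φ,ℓ)=(0.6982,85.32°,2.5442) → tip=(0.1407,1.7189,1.4021)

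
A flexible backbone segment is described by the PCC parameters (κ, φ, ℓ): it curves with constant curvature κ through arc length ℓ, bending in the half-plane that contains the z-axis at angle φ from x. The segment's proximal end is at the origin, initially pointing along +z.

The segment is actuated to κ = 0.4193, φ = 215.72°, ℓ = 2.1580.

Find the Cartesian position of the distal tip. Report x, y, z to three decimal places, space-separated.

-0.740 -0.532 1.875

θ = κ·ℓ = 0.4193 × 2.1580 = 0.90485 rad
ρ = (1 − cos θ)/κ = (1 − 0.61780)/0.4193 = 0.91151
z = sin θ / κ = 0.78633/0.4193 = 1.87534
x = ρ cos φ = 0.91151 × cos(215.72°) = -0.74004
y = ρ sin φ = 0.91151 × sin(215.72°) = -0.53216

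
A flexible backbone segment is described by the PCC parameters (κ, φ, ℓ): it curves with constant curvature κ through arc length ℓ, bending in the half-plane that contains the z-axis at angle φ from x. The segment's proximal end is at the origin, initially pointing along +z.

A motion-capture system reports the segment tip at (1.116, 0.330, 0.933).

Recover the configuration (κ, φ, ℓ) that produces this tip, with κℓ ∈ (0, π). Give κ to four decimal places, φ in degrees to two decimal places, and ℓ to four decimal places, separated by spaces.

1.0462 16.47 1.7111

ρ = √(x²+y²) = √(1.116² + 0.330²) = 1.16377
φ = atan2(y, x) mod 360° = atan2(0.330, 1.116) = 16.4729°
|p|² = ρ² + z² = 1.16377² + 0.933² = 2.22485
κ = 2ρ / |p|² = 2×1.16377 / 2.22485 = 1.04616
θ = 2·atan2(ρ, z) = 2·atan2(1.16377, 0.933) = 1.79003 rad
ℓ = θ/κ = 1.79003/1.04616 = 1.71106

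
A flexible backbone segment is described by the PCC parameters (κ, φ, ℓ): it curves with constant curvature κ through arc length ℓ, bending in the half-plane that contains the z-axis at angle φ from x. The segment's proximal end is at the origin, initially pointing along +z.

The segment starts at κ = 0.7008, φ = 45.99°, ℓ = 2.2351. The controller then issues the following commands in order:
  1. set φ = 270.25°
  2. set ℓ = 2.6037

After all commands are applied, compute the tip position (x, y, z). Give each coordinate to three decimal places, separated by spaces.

initial: κ=0.7008, φ=45.99°, ℓ=2.2351
cmd 1: set φ=270.25° → (κ,φ,ℓ)=(0.7008,270.25°,2.2351) → tip=(0.0062,-1.4206,1.4269)
cmd 2: set ℓ=2.6037 → (κ,φ,ℓ)=(0.7008,270.25°,2.6037) → tip=(0.0078,-1.7853,1.3812)

0.008 -1.785 1.381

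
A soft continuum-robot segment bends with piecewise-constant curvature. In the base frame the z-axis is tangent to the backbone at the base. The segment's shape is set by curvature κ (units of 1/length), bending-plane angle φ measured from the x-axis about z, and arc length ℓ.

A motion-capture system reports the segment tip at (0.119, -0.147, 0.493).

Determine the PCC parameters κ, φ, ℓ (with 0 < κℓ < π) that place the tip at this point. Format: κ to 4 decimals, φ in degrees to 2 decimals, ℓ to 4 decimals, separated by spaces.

1.3566 308.99 0.5400

ρ = √(x²+y²) = √(0.119² + -0.147²) = 0.18913
φ = atan2(y, x) mod 360° = atan2(-0.147, 0.119) = 308.9910°
|p|² = ρ² + z² = 0.18913² + 0.493² = 0.27882
κ = 2ρ / |p|² = 2×0.18913 / 0.27882 = 1.35665
θ = 2·atan2(ρ, z) = 2·atan2(0.18913, 0.493) = 0.73263 rad
ℓ = θ/κ = 0.73263/1.35665 = 0.54003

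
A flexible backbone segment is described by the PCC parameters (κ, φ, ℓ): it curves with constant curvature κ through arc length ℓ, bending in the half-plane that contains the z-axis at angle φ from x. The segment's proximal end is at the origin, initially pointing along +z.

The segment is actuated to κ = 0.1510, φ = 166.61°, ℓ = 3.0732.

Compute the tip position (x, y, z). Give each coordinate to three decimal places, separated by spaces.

θ = κ·ℓ = 0.1510 × 3.0732 = 0.46405 rad
ρ = (1 − cos θ)/κ = (1 − 0.89425)/0.1510 = 0.70036
z = sin θ / κ = 0.44758/0.1510 = 2.96408
x = ρ cos φ = 0.70036 × cos(166.61°) = -0.68132
y = ρ sin φ = 0.70036 × sin(166.61°) = 0.16219

-0.681 0.162 2.964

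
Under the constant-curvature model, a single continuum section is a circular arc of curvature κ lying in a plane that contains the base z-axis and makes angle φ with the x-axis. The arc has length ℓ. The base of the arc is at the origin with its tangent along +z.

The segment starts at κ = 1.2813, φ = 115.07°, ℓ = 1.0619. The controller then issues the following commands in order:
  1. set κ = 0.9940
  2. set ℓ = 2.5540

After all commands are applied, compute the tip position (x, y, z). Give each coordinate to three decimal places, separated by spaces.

-0.777 1.662 0.570

initial: κ=1.2813, φ=115.07°, ℓ=1.0619
cmd 1: set κ=0.9940 → (κ,φ,ℓ)=(0.9940,115.07°,1.0619) → tip=(-0.2162,0.4622,0.8754)
cmd 2: set ℓ=2.5540 → (κ,φ,ℓ)=(0.9940,115.07°,2.5540) → tip=(-0.7774,1.6618,0.5705)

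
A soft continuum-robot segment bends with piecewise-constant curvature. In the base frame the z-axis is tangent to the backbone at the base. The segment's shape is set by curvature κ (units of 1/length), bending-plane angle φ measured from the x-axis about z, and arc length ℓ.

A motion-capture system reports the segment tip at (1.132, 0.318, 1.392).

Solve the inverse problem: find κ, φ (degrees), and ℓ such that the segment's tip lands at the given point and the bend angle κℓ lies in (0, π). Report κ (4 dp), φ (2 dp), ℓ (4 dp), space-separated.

ρ = √(x²+y²) = √(1.132² + 0.318²) = 1.17582
φ = atan2(y, x) mod 360° = atan2(0.318, 1.132) = 15.6910°
|p|² = ρ² + z² = 1.17582² + 1.392² = 3.32021
κ = 2ρ / |p|² = 2×1.17582 / 3.32021 = 0.70828
θ = 2·atan2(ρ, z) = 2·atan2(1.17582, 1.392) = 1.40281 rad
ℓ = θ/κ = 1.40281/0.70828 = 1.98060

0.7083 15.69 1.9806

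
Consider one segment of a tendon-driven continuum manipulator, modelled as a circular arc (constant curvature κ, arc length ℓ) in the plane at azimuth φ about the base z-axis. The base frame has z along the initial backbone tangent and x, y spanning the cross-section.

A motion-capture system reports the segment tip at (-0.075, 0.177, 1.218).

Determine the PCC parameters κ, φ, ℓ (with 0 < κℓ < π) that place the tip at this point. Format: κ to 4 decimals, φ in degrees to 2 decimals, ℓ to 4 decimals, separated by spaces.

ρ = √(x²+y²) = √(-0.075² + 0.177²) = 0.19223
φ = atan2(y, x) mod 360° = atan2(0.177, -0.075) = 112.9638°
|p|² = ρ² + z² = 0.19223² + 1.218² = 1.52048
κ = 2ρ / |p|² = 2×0.19223 / 1.52048 = 0.25286
θ = 2·atan2(ρ, z) = 2·atan2(0.19223, 1.218) = 0.31307 rad
ℓ = θ/κ = 0.31307/0.25286 = 1.23813

0.2529 112.96 1.2381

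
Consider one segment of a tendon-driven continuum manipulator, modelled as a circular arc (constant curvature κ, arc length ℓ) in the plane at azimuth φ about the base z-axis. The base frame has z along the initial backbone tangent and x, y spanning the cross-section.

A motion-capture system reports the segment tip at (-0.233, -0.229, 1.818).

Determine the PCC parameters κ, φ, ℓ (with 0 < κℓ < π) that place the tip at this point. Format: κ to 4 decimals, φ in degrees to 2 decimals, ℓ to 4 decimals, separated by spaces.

0.1915 224.50 1.8569

ρ = √(x²+y²) = √(-0.233² + -0.229²) = 0.32670
φ = atan2(y, x) mod 360° = atan2(-0.229, -0.233) = 224.5039°
|p|² = ρ² + z² = 0.32670² + 1.818² = 3.41185
κ = 2ρ / |p|² = 2×0.32670 / 3.41185 = 0.19151
θ = 2·atan2(ρ, z) = 2·atan2(0.32670, 1.818) = 0.35561 rad
ℓ = θ/κ = 0.35561/0.19151 = 1.85689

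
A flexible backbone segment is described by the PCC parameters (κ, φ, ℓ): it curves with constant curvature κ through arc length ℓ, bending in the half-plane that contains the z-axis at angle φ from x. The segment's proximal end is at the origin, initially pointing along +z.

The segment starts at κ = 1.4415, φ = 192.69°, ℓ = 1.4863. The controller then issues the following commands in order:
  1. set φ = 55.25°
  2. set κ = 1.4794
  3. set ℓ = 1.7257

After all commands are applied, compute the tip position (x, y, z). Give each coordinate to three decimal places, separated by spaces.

initial: κ=1.4415, φ=192.69°, ℓ=1.4863
cmd 1: set φ=55.25° → (κ,φ,ℓ)=(1.4415,55.25°,1.4863) → tip=(0.6094,0.8784,0.5834)
cmd 2: set κ=1.4794 → (κ,φ,ℓ)=(1.4794,55.25°,1.4863) → tip=(0.6117,0.8817,0.5470)
cmd 3: set ℓ=1.7257 → (κ,φ,ℓ)=(1.4794,55.25°,1.7257) → tip=(0.7057,1.0173,0.3753)

0.706 1.017 0.375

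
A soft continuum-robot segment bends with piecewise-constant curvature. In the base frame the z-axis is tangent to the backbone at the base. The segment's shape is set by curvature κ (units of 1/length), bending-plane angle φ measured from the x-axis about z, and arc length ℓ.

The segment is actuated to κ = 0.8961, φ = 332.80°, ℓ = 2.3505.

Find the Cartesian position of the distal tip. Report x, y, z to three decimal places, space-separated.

θ = κ·ℓ = 0.8961 × 2.3505 = 2.10628 rad
ρ = (1 − cos θ)/κ = (1 − -0.51026)/0.8961 = 1.68537
z = sin θ / κ = 0.86002/0.8961 = 0.95974
x = ρ cos φ = 1.68537 × cos(332.80°) = 1.49900
y = ρ sin φ = 1.68537 × sin(332.80°) = -0.77038

1.499 -0.770 0.960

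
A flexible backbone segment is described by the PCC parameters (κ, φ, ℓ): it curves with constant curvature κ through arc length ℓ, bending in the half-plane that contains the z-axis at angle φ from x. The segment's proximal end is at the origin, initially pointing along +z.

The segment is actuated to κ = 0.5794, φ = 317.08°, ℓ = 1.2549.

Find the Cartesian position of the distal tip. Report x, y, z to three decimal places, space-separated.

θ = κ·ℓ = 0.5794 × 1.2549 = 0.72709 rad
ρ = (1 − cos θ)/κ = (1 − 0.74711)/0.5794 = 0.43646
z = sin θ / κ = 0.66470/0.5794 = 1.14722
x = ρ cos φ = 0.43646 × cos(317.08°) = 0.31963
y = ρ sin φ = 0.43646 × sin(317.08°) = -0.29722

0.320 -0.297 1.147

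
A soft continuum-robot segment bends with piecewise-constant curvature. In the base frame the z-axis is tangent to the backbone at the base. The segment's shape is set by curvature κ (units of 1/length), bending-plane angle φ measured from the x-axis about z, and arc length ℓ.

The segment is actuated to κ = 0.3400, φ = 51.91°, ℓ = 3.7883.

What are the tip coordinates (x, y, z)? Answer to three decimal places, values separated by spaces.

θ = κ·ℓ = 0.3400 × 3.7883 = 1.28802 rad
ρ = (1 − cos θ)/κ = (1 − 0.27902)/0.3400 = 2.12053
z = sin θ / κ = 0.96029/0.3400 = 2.82437
x = ρ cos φ = 2.12053 × cos(51.91°) = 1.30815
y = ρ sin φ = 2.12053 × sin(51.91°) = 1.66895

1.308 1.669 2.824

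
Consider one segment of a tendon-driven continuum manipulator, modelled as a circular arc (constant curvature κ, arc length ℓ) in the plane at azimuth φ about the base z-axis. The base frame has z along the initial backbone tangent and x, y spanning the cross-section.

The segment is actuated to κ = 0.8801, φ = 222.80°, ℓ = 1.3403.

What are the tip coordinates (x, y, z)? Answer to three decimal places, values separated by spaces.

θ = κ·ℓ = 0.8801 × 1.3403 = 1.17960 rad
ρ = (1 − cos θ)/κ = (1 − 0.38130)/0.8801 = 0.70299
z = sin θ / κ = 0.92445/0.8801 = 1.05040
x = ρ cos φ = 0.70299 × cos(222.80°) = -0.51581
y = ρ sin φ = 0.70299 × sin(222.80°) = -0.47764

-0.516 -0.478 1.050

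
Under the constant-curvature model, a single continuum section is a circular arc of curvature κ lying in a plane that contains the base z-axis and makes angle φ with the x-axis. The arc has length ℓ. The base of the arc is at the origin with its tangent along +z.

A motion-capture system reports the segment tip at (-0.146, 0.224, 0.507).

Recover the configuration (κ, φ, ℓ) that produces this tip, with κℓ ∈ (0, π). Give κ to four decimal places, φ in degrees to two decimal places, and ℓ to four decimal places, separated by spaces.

1.6277 123.10 0.5963

ρ = √(x²+y²) = √(-0.146² + 0.224²) = 0.26738
φ = atan2(y, x) mod 360° = atan2(0.224, -0.146) = 123.0957°
|p|² = ρ² + z² = 0.26738² + 0.507² = 0.32854
κ = 2ρ / |p|² = 2×0.26738 / 0.32854 = 1.62768
θ = 2·atan2(ρ, z) = 2·atan2(0.26738, 0.507) = 0.97062 rad
ℓ = θ/κ = 0.97062/1.62768 = 0.59632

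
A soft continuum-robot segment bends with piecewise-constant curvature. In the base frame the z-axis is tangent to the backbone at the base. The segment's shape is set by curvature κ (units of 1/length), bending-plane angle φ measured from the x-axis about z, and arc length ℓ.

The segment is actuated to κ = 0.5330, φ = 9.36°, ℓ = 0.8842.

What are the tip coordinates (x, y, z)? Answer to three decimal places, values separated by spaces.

0.202 0.033 0.852

θ = κ·ℓ = 0.5330 × 0.8842 = 0.47128 rad
ρ = (1 − cos θ)/κ = (1 − 0.89099)/0.5330 = 0.20452
z = sin θ / κ = 0.45403/0.5330 = 0.85183
x = ρ cos φ = 0.20452 × cos(9.36°) = 0.20180
y = ρ sin φ = 0.20452 × sin(9.36°) = 0.03326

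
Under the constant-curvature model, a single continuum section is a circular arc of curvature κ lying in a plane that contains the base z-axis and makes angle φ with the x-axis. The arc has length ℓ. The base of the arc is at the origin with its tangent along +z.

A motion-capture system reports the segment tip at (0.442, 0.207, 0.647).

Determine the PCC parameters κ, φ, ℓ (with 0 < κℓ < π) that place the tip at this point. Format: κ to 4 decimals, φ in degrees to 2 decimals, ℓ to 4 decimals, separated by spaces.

1.4862 25.09 0.8697

ρ = √(x²+y²) = √(0.442² + 0.207²) = 0.48807
φ = atan2(y, x) mod 360° = atan2(0.207, 0.442) = 25.0949°
|p|² = ρ² + z² = 0.48807² + 0.647² = 0.65682
κ = 2ρ / |p|² = 2×0.48807 / 0.65682 = 1.48616
θ = 2·atan2(ρ, z) = 2·atan2(0.48807, 0.647) = 1.29257 rad
ℓ = θ/κ = 1.29257/1.48616 = 0.86974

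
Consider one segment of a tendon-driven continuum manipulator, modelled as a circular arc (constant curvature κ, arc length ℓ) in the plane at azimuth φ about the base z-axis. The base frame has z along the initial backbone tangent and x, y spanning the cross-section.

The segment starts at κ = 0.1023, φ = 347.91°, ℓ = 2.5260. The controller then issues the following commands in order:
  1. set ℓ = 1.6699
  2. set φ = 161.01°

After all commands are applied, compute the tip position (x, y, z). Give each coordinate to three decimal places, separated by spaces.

-0.135 0.046 1.662

initial: κ=0.1023, φ=347.91°, ℓ=2.5260
cmd 1: set ℓ=1.6699 → (κ,φ,ℓ)=(0.1023,347.91°,1.6699) → tip=(0.1391,-0.0298,1.6618)
cmd 2: set φ=161.01° → (κ,φ,ℓ)=(0.1023,161.01°,1.6699) → tip=(-0.1345,0.0463,1.6618)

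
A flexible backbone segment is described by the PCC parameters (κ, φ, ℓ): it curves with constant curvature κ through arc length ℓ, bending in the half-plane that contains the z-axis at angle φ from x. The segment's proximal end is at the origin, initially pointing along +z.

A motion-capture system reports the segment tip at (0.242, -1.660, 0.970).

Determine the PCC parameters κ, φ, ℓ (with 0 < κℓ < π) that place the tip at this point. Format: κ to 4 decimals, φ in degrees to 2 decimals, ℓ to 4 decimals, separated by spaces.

0.8935 278.29 2.3426

ρ = √(x²+y²) = √(0.242² + -1.660²) = 1.67755
φ = atan2(y, x) mod 360° = atan2(-1.660, 0.242) = 278.2943°
|p|² = ρ² + z² = 1.67755² + 0.970² = 3.75506
κ = 2ρ / |p|² = 2×1.67755 / 3.75506 = 0.89349
θ = 2·atan2(ρ, z) = 2·atan2(1.67755, 0.970) = 2.09308 rad
ℓ = θ/κ = 2.09308/0.89349 = 2.34261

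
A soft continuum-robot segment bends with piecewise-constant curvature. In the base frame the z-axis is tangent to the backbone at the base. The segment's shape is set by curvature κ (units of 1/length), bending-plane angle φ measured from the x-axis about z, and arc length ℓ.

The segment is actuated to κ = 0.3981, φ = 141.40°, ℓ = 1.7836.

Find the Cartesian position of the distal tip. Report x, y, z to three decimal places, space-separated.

θ = κ·ℓ = 0.3981 × 1.7836 = 0.71005 rad
ρ = (1 − cos θ)/κ = (1 − 0.75833)/0.3981 = 0.60706
z = sin θ / κ = 0.65187/0.3981 = 1.63746
x = ρ cos φ = 0.60706 × cos(141.40°) = -0.47443
y = ρ sin φ = 0.60706 × sin(141.40°) = 0.37873

-0.474 0.379 1.637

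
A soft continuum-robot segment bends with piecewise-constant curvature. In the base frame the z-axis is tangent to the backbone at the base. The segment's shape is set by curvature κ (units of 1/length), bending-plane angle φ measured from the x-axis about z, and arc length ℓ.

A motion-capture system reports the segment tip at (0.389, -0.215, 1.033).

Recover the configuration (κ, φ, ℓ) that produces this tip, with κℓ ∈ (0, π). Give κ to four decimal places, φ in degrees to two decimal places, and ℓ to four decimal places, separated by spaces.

0.7029 331.07 1.1561

ρ = √(x²+y²) = √(0.389² + -0.215²) = 0.44446
φ = atan2(y, x) mod 360° = atan2(-0.215, 0.389) = 331.0706°
|p|² = ρ² + z² = 0.44446² + 1.033² = 1.26463
κ = 2ρ / |p|² = 2×0.44446 / 1.26463 = 0.70291
θ = 2·atan2(ρ, z) = 2·atan2(0.44446, 1.033) = 0.81264 rad
ℓ = θ/κ = 0.81264/0.70291 = 1.15611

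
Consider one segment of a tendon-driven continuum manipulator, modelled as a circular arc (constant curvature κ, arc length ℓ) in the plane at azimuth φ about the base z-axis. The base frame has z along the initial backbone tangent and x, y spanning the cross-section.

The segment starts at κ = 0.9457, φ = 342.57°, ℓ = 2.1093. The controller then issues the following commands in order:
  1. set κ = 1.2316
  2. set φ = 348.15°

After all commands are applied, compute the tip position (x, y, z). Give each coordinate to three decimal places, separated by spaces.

1.475 -0.309 0.420

initial: κ=0.9457, φ=342.57°, ℓ=2.1093
cmd 1: set κ=1.2316 → (κ,φ,ℓ)=(1.2316,342.57°,2.1093) → tip=(1.4376,-0.4513,0.4201)
cmd 2: set φ=348.15° → (κ,φ,ℓ)=(1.2316,348.15°,2.1093) → tip=(1.4747,-0.3094,0.4201)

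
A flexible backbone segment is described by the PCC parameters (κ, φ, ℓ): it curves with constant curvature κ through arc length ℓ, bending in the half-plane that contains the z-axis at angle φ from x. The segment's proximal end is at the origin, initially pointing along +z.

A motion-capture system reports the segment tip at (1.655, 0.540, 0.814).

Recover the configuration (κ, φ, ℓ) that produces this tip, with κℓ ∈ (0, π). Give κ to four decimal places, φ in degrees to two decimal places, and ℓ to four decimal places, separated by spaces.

ρ = √(x²+y²) = √(1.655² + 0.540²) = 1.74087
φ = atan2(y, x) mod 360° = atan2(0.540, 1.655) = 18.0707°
|p|² = ρ² + z² = 1.74087² + 0.814² = 3.69322
κ = 2ρ / |p|² = 2×1.74087 / 3.69322 = 0.94274
θ = 2·atan2(ρ, z) = 2·atan2(1.74087, 0.814) = 2.26683 rad
ℓ = θ/κ = 2.26683/0.94274 = 2.40452

0.9427 18.07 2.4045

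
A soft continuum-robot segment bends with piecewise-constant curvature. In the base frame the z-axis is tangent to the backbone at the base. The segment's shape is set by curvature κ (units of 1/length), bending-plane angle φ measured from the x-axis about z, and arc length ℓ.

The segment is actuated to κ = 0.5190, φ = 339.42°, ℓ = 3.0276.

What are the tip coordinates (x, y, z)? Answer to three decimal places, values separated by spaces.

θ = κ·ℓ = 0.5190 × 3.0276 = 1.57132 rad
ρ = (1 − cos θ)/κ = (1 − -0.00053)/0.5190 = 1.92780
z = sin θ / κ = 1.00000/0.5190 = 1.92678
x = ρ cos φ = 1.92780 × cos(339.42°) = 1.80477
y = ρ sin φ = 1.92780 × sin(339.42°) = -0.67765

1.805 -0.678 1.927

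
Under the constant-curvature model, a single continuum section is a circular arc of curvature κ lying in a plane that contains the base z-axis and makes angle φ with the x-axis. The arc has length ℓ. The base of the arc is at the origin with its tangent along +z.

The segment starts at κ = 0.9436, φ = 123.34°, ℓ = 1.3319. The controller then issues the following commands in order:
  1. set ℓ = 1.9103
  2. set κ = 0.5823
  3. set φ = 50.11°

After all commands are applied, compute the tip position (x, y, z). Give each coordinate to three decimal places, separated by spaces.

initial: κ=0.9436, φ=123.34°, ℓ=1.3319
cmd 1: set ℓ=1.9103 → (κ,φ,ℓ)=(0.9436,123.34°,1.9103) → tip=(-0.7162,1.0887,1.0314)
cmd 2: set κ=0.5823 → (κ,φ,ℓ)=(0.5823,123.34°,1.9103) → tip=(-0.5262,0.7998,1.5400)
cmd 3: set φ=50.11° → (κ,φ,ℓ)=(0.5823,50.11°,1.9103) → tip=(0.6140,0.7345,1.5400)

0.614 0.735 1.540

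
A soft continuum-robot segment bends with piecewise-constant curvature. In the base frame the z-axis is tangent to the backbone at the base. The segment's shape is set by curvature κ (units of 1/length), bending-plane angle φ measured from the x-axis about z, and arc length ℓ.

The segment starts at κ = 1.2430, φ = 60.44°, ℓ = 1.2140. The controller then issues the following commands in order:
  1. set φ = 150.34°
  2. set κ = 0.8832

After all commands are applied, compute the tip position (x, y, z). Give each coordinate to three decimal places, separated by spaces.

initial: κ=1.2430, φ=60.44°, ℓ=1.2140
cmd 1: set φ=150.34° → (κ,φ,ℓ)=(1.2430,150.34°,1.2140) → tip=(-0.6559,0.3735,0.8030)
cmd 2: set κ=0.8832 → (κ,φ,ℓ)=(0.8832,150.34°,1.2140) → tip=(-0.5134,0.2924,0.9944)

-0.513 0.292 0.994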